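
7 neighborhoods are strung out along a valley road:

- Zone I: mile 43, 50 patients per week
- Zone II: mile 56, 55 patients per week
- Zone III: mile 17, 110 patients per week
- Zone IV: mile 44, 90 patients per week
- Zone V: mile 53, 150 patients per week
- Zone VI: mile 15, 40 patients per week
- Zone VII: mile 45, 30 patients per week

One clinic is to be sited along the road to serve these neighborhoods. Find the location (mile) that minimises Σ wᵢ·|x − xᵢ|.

For a sum of weighted absolute distances on a line, the optimum is the weighted median (not the mean). Total weight W = 525; half-weight = 262.5.
Sort by position and accumulate weight:
  mile 15 (Zone VI, w=40) → cum 40
  mile 17 (Zone III, w=110) → cum 150
  mile 43 (Zone I, w=50) → cum 200
  mile 44 (Zone IV, w=90) → cum 290  ≥ 262.5 → median here
  mile 45 (Zone VII, w=30) → cum 320
  mile 53 (Zone V, w=150) → cum 470
  mile 56 (Zone II, w=55) → cum 525
Optimal location: mile 44.

x = 44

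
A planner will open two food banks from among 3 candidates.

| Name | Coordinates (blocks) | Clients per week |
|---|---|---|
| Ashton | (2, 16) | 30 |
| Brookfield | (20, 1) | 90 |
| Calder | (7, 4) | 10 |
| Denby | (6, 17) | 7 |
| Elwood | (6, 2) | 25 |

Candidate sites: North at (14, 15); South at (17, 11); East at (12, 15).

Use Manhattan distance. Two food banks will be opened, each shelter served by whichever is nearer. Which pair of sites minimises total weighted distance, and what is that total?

Evaluate every pair (each demand assigned to the nearer of the two):
  {South, East}: total = 2191
  {North, South}: total = 2300
  {North, East}: total = 2821
Best pair: {South, East} with total 2191.

{South, East}, total 2191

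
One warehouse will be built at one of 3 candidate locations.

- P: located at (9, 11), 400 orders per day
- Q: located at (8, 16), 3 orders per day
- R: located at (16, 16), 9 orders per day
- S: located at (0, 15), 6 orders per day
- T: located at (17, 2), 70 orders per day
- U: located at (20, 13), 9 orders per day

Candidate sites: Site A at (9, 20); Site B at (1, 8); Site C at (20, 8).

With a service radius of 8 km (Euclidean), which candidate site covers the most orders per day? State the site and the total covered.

Site C, covering 79

Coverage radius r = 8 km; a point is covered iff (Δx)²+(Δy)² ≤ 8² = 64.
  Site A (9, 20): covers {Q} → 3
  Site B (1, 8): covers {S} → 6
  Site C (20, 8): covers {T, U} → 79
Maximum coverage at Site C: 79 orders per day.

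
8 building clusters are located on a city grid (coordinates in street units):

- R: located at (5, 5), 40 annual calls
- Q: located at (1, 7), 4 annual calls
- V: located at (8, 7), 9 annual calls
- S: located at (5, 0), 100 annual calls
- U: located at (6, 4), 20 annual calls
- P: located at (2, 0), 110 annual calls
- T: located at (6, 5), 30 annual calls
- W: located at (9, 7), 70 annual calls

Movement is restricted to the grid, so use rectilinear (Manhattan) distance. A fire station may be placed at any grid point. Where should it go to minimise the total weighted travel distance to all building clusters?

Manhattan distance separates: Σwᵢ(|x−xᵢ|+|y−yᵢ|) = Σwᵢ|x−xᵢ| + Σwᵢ|y−yᵢ|, so x and y are optimised independently as 1-D weighted medians.
Total weight W = 383; half = 191.5.
x-coordinate, sorted with cumulative weight:
  x=1 (Q, w=4) cum 4
  x=2 (P, w=110) cum 114
  x=5 (R, w=40) cum 154
  x=5 (S, w=100) cum 254  ← median
  x=6 (U, w=20) cum 274
  x=6 (T, w=30) cum 304
  x=8 (V, w=9) cum 313
  x=9 (W, w=70) cum 383
⇒ x* = 5
y-coordinate, sorted with cumulative weight:
  y=0 (S, w=100) cum 100
  y=0 (P, w=110) cum 210  ← median
  y=4 (U, w=20) cum 230
  y=5 (R, w=40) cum 270
  y=5 (T, w=30) cum 300
  y=7 (Q, w=4) cum 304
  y=7 (V, w=9) cum 313
  y=7 (W, w=70) cum 383
⇒ y* = 0

(5, 0)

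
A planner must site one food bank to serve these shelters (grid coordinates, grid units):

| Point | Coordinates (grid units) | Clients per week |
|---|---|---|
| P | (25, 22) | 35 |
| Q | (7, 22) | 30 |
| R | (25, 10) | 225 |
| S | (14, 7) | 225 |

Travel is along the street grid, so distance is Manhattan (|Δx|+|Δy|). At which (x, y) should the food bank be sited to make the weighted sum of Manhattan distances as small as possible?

Manhattan distance separates: Σwᵢ(|x−xᵢ|+|y−yᵢ|) = Σwᵢ|x−xᵢ| + Σwᵢ|y−yᵢ|, so x and y are optimised independently as 1-D weighted medians.
Total weight W = 515; half = 257.5.
x-coordinate, sorted with cumulative weight:
  x=7 (Q, w=30) cum 30
  x=14 (S, w=225) cum 255
  x=25 (P, w=35) cum 290  ← median
  x=25 (R, w=225) cum 515
⇒ x* = 25
y-coordinate, sorted with cumulative weight:
  y=7 (S, w=225) cum 225
  y=10 (R, w=225) cum 450  ← median
  y=22 (P, w=35) cum 485
  y=22 (Q, w=30) cum 515
⇒ y* = 10

(25, 10)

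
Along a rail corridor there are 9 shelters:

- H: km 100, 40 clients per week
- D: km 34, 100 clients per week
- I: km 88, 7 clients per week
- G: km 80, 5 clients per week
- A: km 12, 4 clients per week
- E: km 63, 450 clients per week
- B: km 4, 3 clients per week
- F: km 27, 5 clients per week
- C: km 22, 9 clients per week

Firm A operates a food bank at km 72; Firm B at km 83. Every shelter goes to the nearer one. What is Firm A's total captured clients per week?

571

The indifferent point is the midpoint (72+83)/2 = 77.5; shelters left of it (closer to Firm A at 72) go to Firm A, those right go to Firm B.
  B at 4 (w=3) → Firm A
  A at 12 (w=4) → Firm A
  C at 22 (w=9) → Firm A
  F at 27 (w=5) → Firm A
  D at 34 (w=100) → Firm A
  E at 63 (w=450) → Firm A
  G at 80 (w=5) → Firm B
  I at 88 (w=7) → Firm B
  H at 100 (w=40) → Firm B
Firm A captures 571; Firm B captures 52.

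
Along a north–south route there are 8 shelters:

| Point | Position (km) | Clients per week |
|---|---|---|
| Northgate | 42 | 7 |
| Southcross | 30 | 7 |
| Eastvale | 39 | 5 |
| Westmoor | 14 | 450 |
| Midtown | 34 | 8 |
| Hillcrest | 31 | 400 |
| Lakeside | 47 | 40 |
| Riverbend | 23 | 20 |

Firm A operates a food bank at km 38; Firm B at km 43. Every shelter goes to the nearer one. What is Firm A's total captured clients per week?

890

The indifferent point is the midpoint (38+43)/2 = 40.5; shelters left of it (closer to Firm A at 38) go to Firm A, those right go to Firm B.
  Westmoor at 14 (w=450) → Firm A
  Riverbend at 23 (w=20) → Firm A
  Southcross at 30 (w=7) → Firm A
  Hillcrest at 31 (w=400) → Firm A
  Midtown at 34 (w=8) → Firm A
  Eastvale at 39 (w=5) → Firm A
  Northgate at 42 (w=7) → Firm B
  Lakeside at 47 (w=40) → Firm B
Firm A captures 890; Firm B captures 47.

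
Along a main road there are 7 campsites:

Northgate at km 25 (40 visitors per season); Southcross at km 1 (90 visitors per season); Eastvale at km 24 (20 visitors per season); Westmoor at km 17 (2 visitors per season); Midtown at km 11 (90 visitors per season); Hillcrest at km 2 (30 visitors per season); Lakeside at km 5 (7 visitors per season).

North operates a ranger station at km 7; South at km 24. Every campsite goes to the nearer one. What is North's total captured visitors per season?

The indifferent point is the midpoint (7+24)/2 = 15.5; campsites left of it (closer to North at 7) go to North, those right go to South.
  Southcross at 1 (w=90) → North
  Hillcrest at 2 (w=30) → North
  Lakeside at 5 (w=7) → North
  Midtown at 11 (w=90) → North
  Westmoor at 17 (w=2) → South
  Eastvale at 24 (w=20) → South
  Northgate at 25 (w=40) → South
North captures 217; South captures 62.

217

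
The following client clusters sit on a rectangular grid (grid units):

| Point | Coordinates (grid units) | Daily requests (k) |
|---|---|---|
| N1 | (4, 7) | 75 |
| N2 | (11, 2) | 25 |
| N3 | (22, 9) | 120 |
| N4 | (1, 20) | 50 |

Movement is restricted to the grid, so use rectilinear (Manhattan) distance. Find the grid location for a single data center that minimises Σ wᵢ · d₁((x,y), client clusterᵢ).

(11, 9)

Manhattan distance separates: Σwᵢ(|x−xᵢ|+|y−yᵢ|) = Σwᵢ|x−xᵢ| + Σwᵢ|y−yᵢ|, so x and y are optimised independently as 1-D weighted medians.
Total weight W = 270; half = 135.
x-coordinate, sorted with cumulative weight:
  x=1 (N4, w=50) cum 50
  x=4 (N1, w=75) cum 125
  x=11 (N2, w=25) cum 150  ← median
  x=22 (N3, w=120) cum 270
⇒ x* = 11
y-coordinate, sorted with cumulative weight:
  y=2 (N2, w=25) cum 25
  y=7 (N1, w=75) cum 100
  y=9 (N3, w=120) cum 220  ← median
  y=20 (N4, w=50) cum 270
⇒ y* = 9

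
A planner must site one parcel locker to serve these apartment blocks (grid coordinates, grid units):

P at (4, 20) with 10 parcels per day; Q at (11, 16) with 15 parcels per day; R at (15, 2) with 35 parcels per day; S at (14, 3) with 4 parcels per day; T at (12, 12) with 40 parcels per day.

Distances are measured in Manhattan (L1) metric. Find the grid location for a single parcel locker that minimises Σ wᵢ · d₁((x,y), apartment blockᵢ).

(12, 12)

Manhattan distance separates: Σwᵢ(|x−xᵢ|+|y−yᵢ|) = Σwᵢ|x−xᵢ| + Σwᵢ|y−yᵢ|, so x and y are optimised independently as 1-D weighted medians.
Total weight W = 104; half = 52.
x-coordinate, sorted with cumulative weight:
  x=4 (P, w=10) cum 10
  x=11 (Q, w=15) cum 25
  x=12 (T, w=40) cum 65  ← median
  x=14 (S, w=4) cum 69
  x=15 (R, w=35) cum 104
⇒ x* = 12
y-coordinate, sorted with cumulative weight:
  y=2 (R, w=35) cum 35
  y=3 (S, w=4) cum 39
  y=12 (T, w=40) cum 79  ← median
  y=16 (Q, w=15) cum 94
  y=20 (P, w=10) cum 104
⇒ y* = 12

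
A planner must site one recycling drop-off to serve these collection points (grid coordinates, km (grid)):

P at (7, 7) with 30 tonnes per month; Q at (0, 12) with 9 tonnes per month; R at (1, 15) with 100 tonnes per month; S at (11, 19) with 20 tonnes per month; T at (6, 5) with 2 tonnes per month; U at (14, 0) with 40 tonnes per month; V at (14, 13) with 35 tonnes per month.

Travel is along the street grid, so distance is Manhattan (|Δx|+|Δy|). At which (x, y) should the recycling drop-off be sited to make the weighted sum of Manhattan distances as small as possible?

(7, 15)

Manhattan distance separates: Σwᵢ(|x−xᵢ|+|y−yᵢ|) = Σwᵢ|x−xᵢ| + Σwᵢ|y−yᵢ|, so x and y are optimised independently as 1-D weighted medians.
Total weight W = 236; half = 118.
x-coordinate, sorted with cumulative weight:
  x=0 (Q, w=9) cum 9
  x=1 (R, w=100) cum 109
  x=6 (T, w=2) cum 111
  x=7 (P, w=30) cum 141  ← median
  x=11 (S, w=20) cum 161
  x=14 (U, w=40) cum 201
  x=14 (V, w=35) cum 236
⇒ x* = 7
y-coordinate, sorted with cumulative weight:
  y=0 (U, w=40) cum 40
  y=5 (T, w=2) cum 42
  y=7 (P, w=30) cum 72
  y=12 (Q, w=9) cum 81
  y=13 (V, w=35) cum 116
  y=15 (R, w=100) cum 216  ← median
  y=19 (S, w=20) cum 236
⇒ y* = 15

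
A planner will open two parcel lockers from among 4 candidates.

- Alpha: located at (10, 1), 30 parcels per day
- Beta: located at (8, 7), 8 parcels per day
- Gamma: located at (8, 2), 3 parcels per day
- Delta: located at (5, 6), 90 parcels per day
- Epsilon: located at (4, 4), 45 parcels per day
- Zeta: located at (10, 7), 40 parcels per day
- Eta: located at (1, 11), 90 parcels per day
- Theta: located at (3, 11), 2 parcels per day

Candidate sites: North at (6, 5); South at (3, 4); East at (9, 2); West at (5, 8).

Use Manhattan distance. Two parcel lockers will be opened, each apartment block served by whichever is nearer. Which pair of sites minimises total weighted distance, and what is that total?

Evaluate every pair (each demand assigned to the nearer of the two):
  {East, West}: total = 1380
  {South, West}: total = 1458
  {North, West}: total = 1482
  {North, South}: total = 1576
  {South, East}: total = 1580
  {North, East}: total = 1658
Best pair: {East, West} with total 1380.

{East, West}, total 1380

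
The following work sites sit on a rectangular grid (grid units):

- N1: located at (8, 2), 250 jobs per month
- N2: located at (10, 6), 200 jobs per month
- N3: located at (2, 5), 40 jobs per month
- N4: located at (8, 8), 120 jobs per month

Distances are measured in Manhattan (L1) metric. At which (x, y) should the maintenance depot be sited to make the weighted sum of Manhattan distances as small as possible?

(8, 6)

Manhattan distance separates: Σwᵢ(|x−xᵢ|+|y−yᵢ|) = Σwᵢ|x−xᵢ| + Σwᵢ|y−yᵢ|, so x and y are optimised independently as 1-D weighted medians.
Total weight W = 610; half = 305.
x-coordinate, sorted with cumulative weight:
  x=2 (N3, w=40) cum 40
  x=8 (N1, w=250) cum 290
  x=8 (N4, w=120) cum 410  ← median
  x=10 (N2, w=200) cum 610
⇒ x* = 8
y-coordinate, sorted with cumulative weight:
  y=2 (N1, w=250) cum 250
  y=5 (N3, w=40) cum 290
  y=6 (N2, w=200) cum 490  ← median
  y=8 (N4, w=120) cum 610
⇒ y* = 6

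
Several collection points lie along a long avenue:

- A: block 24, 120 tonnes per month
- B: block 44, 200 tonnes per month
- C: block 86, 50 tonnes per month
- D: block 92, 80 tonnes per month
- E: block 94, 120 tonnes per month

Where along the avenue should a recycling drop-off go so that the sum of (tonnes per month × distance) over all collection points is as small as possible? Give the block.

x = 44

For a sum of weighted absolute distances on a line, the optimum is the weighted median (not the mean). Total weight W = 570; half-weight = 285.
Sort by position and accumulate weight:
  block 24 (A, w=120) → cum 120
  block 44 (B, w=200) → cum 320  ≥ 285 → median here
  block 86 (C, w=50) → cum 370
  block 92 (D, w=80) → cum 450
  block 94 (E, w=120) → cum 570
Optimal location: block 44.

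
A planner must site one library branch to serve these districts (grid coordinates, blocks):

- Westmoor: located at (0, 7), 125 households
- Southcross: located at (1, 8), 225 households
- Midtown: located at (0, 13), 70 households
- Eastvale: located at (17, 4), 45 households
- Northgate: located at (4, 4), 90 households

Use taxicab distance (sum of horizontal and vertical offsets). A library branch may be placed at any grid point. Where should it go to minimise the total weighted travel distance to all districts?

(1, 8)

Manhattan distance separates: Σwᵢ(|x−xᵢ|+|y−yᵢ|) = Σwᵢ|x−xᵢ| + Σwᵢ|y−yᵢ|, so x and y are optimised independently as 1-D weighted medians.
Total weight W = 555; half = 277.5.
x-coordinate, sorted with cumulative weight:
  x=0 (Westmoor, w=125) cum 125
  x=0 (Midtown, w=70) cum 195
  x=1 (Southcross, w=225) cum 420  ← median
  x=4 (Northgate, w=90) cum 510
  x=17 (Eastvale, w=45) cum 555
⇒ x* = 1
y-coordinate, sorted with cumulative weight:
  y=4 (Eastvale, w=45) cum 45
  y=4 (Northgate, w=90) cum 135
  y=7 (Westmoor, w=125) cum 260
  y=8 (Southcross, w=225) cum 485  ← median
  y=13 (Midtown, w=70) cum 555
⇒ y* = 8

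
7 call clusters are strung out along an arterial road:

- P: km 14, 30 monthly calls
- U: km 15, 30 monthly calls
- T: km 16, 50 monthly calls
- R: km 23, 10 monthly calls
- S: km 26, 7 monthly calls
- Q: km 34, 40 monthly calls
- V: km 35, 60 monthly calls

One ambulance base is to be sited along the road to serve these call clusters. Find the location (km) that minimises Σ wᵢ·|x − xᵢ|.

x = 23

For a sum of weighted absolute distances on a line, the optimum is the weighted median (not the mean). Total weight W = 227; half-weight = 113.5.
Sort by position and accumulate weight:
  km 14 (P, w=30) → cum 30
  km 15 (U, w=30) → cum 60
  km 16 (T, w=50) → cum 110
  km 23 (R, w=10) → cum 120  ≥ 113.5 → median here
  km 26 (S, w=7) → cum 127
  km 34 (Q, w=40) → cum 167
  km 35 (V, w=60) → cum 227
Optimal location: km 23.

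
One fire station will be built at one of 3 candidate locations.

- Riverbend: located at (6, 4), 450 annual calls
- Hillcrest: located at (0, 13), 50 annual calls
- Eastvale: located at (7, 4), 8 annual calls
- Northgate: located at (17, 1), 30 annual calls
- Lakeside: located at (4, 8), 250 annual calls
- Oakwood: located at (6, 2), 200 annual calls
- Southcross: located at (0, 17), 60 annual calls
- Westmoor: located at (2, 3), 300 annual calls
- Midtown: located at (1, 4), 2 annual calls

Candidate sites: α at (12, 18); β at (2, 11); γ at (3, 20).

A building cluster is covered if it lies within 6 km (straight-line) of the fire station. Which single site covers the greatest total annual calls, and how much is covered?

β, covering 300

Coverage radius r = 6 km; a point is covered iff (Δx)²+(Δy)² ≤ 6² = 36.
  α (12, 18): covers {none} → 0
  β (2, 11): covers {Hillcrest, Lakeside} → 300
  γ (3, 20): covers {Southcross} → 60
Maximum coverage at β: 300 annual calls.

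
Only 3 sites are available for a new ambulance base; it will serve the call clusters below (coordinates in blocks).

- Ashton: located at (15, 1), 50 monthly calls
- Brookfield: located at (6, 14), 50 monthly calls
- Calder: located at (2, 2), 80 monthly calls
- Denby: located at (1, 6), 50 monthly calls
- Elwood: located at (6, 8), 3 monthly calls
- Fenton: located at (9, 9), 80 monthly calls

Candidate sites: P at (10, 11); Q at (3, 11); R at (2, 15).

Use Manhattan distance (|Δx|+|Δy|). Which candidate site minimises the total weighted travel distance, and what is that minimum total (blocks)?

Q, total 3208 blocks

Total weighted distance at each candidate:
  P (10, 11): total = 3421
  Q (3, 11): total = 3208
  R (2, 15): total = 4213
Minimum is at Q with total 3208 blocks.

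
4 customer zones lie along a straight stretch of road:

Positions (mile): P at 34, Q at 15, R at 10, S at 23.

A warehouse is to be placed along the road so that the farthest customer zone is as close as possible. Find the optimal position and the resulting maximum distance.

location 22, max distance 12

The 1-center on a line is the midpoint of the two extreme points: leftmost at 10, rightmost at 34.
Optimal location = (10 + 34)/2 = 22; maximum distance = (34 − 10)/2 = 12.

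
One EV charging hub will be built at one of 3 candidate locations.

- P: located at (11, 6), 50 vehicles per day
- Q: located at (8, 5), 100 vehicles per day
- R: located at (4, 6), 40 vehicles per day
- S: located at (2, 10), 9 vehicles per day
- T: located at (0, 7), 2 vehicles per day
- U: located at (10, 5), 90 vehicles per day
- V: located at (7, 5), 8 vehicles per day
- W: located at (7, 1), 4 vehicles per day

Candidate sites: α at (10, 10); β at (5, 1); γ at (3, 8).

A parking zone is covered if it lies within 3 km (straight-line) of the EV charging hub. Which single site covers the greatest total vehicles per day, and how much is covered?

γ, covering 49

Coverage radius r = 3 km; a point is covered iff (Δx)²+(Δy)² ≤ 3² = 9.
  α (10, 10): covers {none} → 0
  β (5, 1): covers {W} → 4
  γ (3, 8): covers {R, S} → 49
Maximum coverage at γ: 49 vehicles per day.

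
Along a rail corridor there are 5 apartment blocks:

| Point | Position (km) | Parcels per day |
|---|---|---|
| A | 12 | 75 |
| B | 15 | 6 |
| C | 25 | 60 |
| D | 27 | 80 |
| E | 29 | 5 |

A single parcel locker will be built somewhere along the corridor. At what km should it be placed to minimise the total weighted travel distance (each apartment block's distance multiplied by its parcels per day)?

x = 25

For a sum of weighted absolute distances on a line, the optimum is the weighted median (not the mean). Total weight W = 226; half-weight = 113.
Sort by position and accumulate weight:
  km 12 (A, w=75) → cum 75
  km 15 (B, w=6) → cum 81
  km 25 (C, w=60) → cum 141  ≥ 113 → median here
  km 27 (D, w=80) → cum 221
  km 29 (E, w=5) → cum 226
Optimal location: km 25.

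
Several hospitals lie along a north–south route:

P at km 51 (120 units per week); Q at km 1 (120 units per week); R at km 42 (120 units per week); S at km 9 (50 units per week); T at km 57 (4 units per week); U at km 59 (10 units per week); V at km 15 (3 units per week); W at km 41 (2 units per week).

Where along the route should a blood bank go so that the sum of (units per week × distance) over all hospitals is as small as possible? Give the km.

x = 42

For a sum of weighted absolute distances on a line, the optimum is the weighted median (not the mean). Total weight W = 429; half-weight = 214.5.
Sort by position and accumulate weight:
  km 1 (Q, w=120) → cum 120
  km 9 (S, w=50) → cum 170
  km 15 (V, w=3) → cum 173
  km 41 (W, w=2) → cum 175
  km 42 (R, w=120) → cum 295  ≥ 214.5 → median here
  km 51 (P, w=120) → cum 415
  km 57 (T, w=4) → cum 419
  km 59 (U, w=10) → cum 429
Optimal location: km 42.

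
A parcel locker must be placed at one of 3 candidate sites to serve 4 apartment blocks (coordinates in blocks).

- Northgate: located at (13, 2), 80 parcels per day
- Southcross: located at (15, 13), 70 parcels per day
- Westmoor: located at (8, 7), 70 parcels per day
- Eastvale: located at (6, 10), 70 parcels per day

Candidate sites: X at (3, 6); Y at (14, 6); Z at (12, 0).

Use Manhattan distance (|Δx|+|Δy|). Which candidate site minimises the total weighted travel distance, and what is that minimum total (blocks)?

Y, total 2290 blocks

Total weighted distance at each candidate:
  X (3, 6): total = 3360
  Y (14, 6): total = 2290
  Z (12, 0): total = 3250
Minimum is at Y with total 2290 blocks.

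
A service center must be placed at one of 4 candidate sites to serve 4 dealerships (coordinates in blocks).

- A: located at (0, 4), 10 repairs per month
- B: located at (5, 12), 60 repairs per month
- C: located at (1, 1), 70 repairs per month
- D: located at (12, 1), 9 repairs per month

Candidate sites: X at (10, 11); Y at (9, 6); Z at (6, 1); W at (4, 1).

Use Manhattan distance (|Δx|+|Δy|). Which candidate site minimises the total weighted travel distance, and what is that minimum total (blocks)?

W, total 1072 blocks

Total weighted distance at each candidate:
  X (10, 11): total = 1968
  Y (9, 6): total = 1692
  Z (6, 1): total = 1214
  W (4, 1): total = 1072
Minimum is at W with total 1072 blocks.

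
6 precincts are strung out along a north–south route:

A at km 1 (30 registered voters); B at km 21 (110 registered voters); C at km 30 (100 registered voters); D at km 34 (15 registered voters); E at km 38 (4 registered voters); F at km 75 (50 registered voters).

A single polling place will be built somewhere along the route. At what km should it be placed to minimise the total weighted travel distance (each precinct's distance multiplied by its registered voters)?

For a sum of weighted absolute distances on a line, the optimum is the weighted median (not the mean). Total weight W = 309; half-weight = 154.5.
Sort by position and accumulate weight:
  km 1 (A, w=30) → cum 30
  km 21 (B, w=110) → cum 140
  km 30 (C, w=100) → cum 240  ≥ 154.5 → median here
  km 34 (D, w=15) → cum 255
  km 38 (E, w=4) → cum 259
  km 75 (F, w=50) → cum 309
Optimal location: km 30.

x = 30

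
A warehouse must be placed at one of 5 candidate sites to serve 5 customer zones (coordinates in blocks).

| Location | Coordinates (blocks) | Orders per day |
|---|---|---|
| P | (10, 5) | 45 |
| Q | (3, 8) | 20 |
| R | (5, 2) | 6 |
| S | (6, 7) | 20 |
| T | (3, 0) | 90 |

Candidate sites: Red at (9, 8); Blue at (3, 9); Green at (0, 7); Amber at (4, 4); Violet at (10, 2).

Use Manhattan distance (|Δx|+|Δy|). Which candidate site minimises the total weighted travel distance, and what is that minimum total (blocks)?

Total weighted distance at each candidate:
  Red (9, 8): total = 1700
  Blue (3, 9): total = 1479
  Green (0, 7): total = 1700
  Amber (4, 4): total = 983
  Violet (10, 2): total = 1415
Minimum is at Amber with total 983 blocks.

Amber, total 983 blocks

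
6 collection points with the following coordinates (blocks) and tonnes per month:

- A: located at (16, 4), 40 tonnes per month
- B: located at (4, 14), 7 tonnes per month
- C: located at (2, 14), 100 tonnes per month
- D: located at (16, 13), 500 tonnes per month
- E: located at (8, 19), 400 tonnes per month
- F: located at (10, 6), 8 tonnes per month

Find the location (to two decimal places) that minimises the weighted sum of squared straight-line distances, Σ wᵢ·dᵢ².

The minimiser of Σwᵢ‖p−pᵢ‖² is the weighted centroid p* = (Σwᵢpᵢ)/(Σwᵢ).
Σwᵢ = 1055.
Σwᵢxᵢ = 40·16 + 7·4 + 100·2 + 500·16 + 400·8 + 8·10 = 12148.
Σwᵢyᵢ = 40·4 + 7·14 + 100·14 + 500·13 + 400·19 + 8·6 = 15806.
x* = 12148/1055 = 11.51, y* = 15806/1055 = 14.98.

(11.51, 14.98)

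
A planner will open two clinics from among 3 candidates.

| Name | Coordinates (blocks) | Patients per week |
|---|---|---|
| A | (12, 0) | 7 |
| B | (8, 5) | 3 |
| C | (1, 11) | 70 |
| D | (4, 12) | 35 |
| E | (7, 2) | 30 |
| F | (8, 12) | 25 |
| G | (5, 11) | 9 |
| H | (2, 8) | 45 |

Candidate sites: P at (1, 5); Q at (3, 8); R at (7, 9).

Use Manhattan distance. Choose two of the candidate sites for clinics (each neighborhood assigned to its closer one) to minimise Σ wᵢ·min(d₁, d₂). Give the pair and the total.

Evaluate every pair (each demand assigned to the nearer of the two):
  {Q, R}: total = 1029
  {P, Q}: total = 1243
  {P, R}: total = 1269
Best pair: {Q, R} with total 1029.

{Q, R}, total 1029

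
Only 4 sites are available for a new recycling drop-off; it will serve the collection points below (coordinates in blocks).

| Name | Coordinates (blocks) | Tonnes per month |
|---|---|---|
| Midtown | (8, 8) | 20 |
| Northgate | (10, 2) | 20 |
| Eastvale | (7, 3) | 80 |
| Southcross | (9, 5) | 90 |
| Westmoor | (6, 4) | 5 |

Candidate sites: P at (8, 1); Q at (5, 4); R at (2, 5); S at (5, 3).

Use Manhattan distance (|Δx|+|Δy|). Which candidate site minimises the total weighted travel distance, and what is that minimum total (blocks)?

Total weighted distance at each candidate:
  P (8, 1): total = 915
  Q (5, 4): total = 975
  R (2, 5): total = 1615
  S (5, 3): total = 990
Minimum is at P with total 915 blocks.

P, total 915 blocks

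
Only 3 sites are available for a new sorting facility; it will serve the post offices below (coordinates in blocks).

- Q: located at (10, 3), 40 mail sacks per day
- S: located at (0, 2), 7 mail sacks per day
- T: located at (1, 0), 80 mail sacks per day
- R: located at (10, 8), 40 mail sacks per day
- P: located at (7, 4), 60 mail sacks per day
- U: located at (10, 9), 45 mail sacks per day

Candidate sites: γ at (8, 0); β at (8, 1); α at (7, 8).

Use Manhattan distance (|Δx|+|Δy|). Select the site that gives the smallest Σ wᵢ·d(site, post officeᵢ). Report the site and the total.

Total weighted distance at each candidate:
  γ (8, 0): total = 2025
  β (8, 1): total = 1913
  α (7, 8): total = 2071
Minimum is at β with total 1913 blocks.

β, total 1913 blocks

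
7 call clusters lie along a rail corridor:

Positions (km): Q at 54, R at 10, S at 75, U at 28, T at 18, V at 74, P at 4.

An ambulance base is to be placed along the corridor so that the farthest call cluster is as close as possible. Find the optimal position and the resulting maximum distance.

The 1-center on a line is the midpoint of the two extreme points: leftmost at 4, rightmost at 75.
Optimal location = (4 + 75)/2 = 39.5; maximum distance = (75 − 4)/2 = 35.5.

location 39.5, max distance 35.5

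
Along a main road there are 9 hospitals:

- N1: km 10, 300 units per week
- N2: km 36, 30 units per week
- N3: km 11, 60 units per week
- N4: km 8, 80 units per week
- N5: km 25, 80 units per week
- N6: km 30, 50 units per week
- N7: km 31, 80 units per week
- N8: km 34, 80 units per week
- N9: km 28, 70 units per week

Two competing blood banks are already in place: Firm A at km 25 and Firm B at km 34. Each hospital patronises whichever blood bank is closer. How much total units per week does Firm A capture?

The indifferent point is the midpoint (25+34)/2 = 29.5; hospitals left of it (closer to Firm A at 25) go to Firm A, those right go to Firm B.
  N4 at 8 (w=80) → Firm A
  N1 at 10 (w=300) → Firm A
  N3 at 11 (w=60) → Firm A
  N5 at 25 (w=80) → Firm A
  N9 at 28 (w=70) → Firm A
  N6 at 30 (w=50) → Firm B
  N7 at 31 (w=80) → Firm B
  N8 at 34 (w=80) → Firm B
  N2 at 36 (w=30) → Firm B
Firm A captures 590; Firm B captures 240.

590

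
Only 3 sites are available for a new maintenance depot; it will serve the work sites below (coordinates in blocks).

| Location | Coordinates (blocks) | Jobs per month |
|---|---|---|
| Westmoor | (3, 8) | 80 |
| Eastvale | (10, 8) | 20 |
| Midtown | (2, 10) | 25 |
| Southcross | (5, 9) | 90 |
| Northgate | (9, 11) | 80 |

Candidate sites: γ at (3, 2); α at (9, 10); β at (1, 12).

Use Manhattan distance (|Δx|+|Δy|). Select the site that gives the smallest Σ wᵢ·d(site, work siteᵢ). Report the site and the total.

Total weighted distance at each candidate:
  γ (3, 2): total = 2975
  α (9, 10): total = 1405
  β (1, 12): total = 2165
Minimum is at α with total 1405 blocks.

α, total 1405 blocks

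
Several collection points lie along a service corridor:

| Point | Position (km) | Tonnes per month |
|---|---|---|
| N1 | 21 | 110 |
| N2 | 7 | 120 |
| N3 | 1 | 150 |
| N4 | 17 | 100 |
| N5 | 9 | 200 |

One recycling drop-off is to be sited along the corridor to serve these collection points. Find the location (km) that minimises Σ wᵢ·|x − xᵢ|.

For a sum of weighted absolute distances on a line, the optimum is the weighted median (not the mean). Total weight W = 680; half-weight = 340.
Sort by position and accumulate weight:
  km 1 (N3, w=150) → cum 150
  km 7 (N2, w=120) → cum 270
  km 9 (N5, w=200) → cum 470  ≥ 340 → median here
  km 17 (N4, w=100) → cum 570
  km 21 (N1, w=110) → cum 680
Optimal location: km 9.

x = 9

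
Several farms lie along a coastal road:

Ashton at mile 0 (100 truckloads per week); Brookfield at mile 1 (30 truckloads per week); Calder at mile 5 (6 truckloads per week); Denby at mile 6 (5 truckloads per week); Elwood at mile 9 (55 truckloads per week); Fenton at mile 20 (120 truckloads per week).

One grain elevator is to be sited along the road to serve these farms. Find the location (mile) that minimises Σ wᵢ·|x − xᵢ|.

For a sum of weighted absolute distances on a line, the optimum is the weighted median (not the mean). Total weight W = 316; half-weight = 158.
Sort by position and accumulate weight:
  mile 0 (Ashton, w=100) → cum 100
  mile 1 (Brookfield, w=30) → cum 130
  mile 5 (Calder, w=6) → cum 136
  mile 6 (Denby, w=5) → cum 141
  mile 9 (Elwood, w=55) → cum 196  ≥ 158 → median here
  mile 20 (Fenton, w=120) → cum 316
Optimal location: mile 9.

x = 9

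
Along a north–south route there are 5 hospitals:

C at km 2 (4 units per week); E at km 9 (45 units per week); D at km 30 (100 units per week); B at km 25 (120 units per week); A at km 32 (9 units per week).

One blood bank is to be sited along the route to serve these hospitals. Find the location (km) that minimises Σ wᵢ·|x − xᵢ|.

x = 25

For a sum of weighted absolute distances on a line, the optimum is the weighted median (not the mean). Total weight W = 278; half-weight = 139.
Sort by position and accumulate weight:
  km 2 (C, w=4) → cum 4
  km 9 (E, w=45) → cum 49
  km 25 (B, w=120) → cum 169  ≥ 139 → median here
  km 30 (D, w=100) → cum 269
  km 32 (A, w=9) → cum 278
Optimal location: km 25.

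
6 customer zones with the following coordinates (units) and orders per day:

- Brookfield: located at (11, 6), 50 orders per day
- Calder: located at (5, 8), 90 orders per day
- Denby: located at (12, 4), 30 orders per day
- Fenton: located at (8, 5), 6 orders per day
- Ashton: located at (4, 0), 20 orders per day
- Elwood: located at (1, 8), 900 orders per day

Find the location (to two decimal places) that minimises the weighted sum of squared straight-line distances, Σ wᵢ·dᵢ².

(2.18, 7.64)

The minimiser of Σwᵢ‖p−pᵢ‖² is the weighted centroid p* = (Σwᵢpᵢ)/(Σwᵢ).
Σwᵢ = 1096.
Σwᵢxᵢ = 50·11 + 90·5 + 30·12 + 6·8 + 20·4 + 900·1 = 2388.
Σwᵢyᵢ = 50·6 + 90·8 + 30·4 + 6·5 + 20·0 + 900·8 = 8370.
x* = 2388/1096 = 2.18, y* = 8370/1096 = 7.64.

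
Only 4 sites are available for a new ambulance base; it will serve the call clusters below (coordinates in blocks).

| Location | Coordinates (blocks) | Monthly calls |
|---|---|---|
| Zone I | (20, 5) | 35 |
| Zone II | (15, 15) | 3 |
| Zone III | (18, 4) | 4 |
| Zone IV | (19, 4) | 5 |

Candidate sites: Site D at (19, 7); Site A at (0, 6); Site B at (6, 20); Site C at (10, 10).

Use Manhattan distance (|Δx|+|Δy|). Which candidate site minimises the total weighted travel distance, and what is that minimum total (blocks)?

Site D, total 172 blocks

Total weighted distance at each candidate:
  Site D (19, 7): total = 172
  Site A (0, 6): total = 992
  Site B (6, 20): total = 1314
  Site C (10, 10): total = 686
Minimum is at Site D with total 172 blocks.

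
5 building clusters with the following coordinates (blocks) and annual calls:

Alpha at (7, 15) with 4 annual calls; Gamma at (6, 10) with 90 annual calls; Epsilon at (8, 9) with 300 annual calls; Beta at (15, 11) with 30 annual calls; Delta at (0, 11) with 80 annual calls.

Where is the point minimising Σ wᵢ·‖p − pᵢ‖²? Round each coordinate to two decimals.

(6.78, 9.66)

The minimiser of Σwᵢ‖p−pᵢ‖² is the weighted centroid p* = (Σwᵢpᵢ)/(Σwᵢ).
Σwᵢ = 504.
Σwᵢxᵢ = 4·7 + 90·6 + 300·8 + 30·15 + 80·0 = 3418.
Σwᵢyᵢ = 4·15 + 90·10 + 300·9 + 30·11 + 80·11 = 4870.
x* = 3418/504 = 6.78, y* = 4870/504 = 9.66.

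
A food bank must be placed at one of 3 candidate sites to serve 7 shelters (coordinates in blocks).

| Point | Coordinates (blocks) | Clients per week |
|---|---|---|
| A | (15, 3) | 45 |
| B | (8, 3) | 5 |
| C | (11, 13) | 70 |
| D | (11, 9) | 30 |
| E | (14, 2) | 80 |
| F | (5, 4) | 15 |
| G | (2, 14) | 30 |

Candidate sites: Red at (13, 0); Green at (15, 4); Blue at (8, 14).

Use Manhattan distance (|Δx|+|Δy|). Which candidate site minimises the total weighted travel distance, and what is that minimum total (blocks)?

Green, total 2345 blocks

Total weighted distance at each candidate:
  Red (13, 0): total = 2815
  Green (15, 4): total = 2345
  Blue (8, 14): total = 3200
Minimum is at Green with total 2345 blocks.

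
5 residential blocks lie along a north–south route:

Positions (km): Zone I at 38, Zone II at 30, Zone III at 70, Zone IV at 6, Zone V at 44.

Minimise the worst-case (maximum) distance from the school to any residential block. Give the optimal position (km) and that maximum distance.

location 38, max distance 32

The 1-center on a line is the midpoint of the two extreme points: leftmost at 6, rightmost at 70.
Optimal location = (6 + 70)/2 = 38; maximum distance = (70 − 6)/2 = 32.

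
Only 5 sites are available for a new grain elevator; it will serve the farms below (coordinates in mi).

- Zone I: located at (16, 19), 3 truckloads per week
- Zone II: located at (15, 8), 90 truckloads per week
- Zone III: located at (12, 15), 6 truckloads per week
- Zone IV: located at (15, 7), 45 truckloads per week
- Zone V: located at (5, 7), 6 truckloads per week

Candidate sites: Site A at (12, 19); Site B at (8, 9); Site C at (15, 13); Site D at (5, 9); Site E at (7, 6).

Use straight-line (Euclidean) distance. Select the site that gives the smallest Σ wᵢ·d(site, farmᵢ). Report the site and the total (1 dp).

Total weighted distance at each candidate:
  Site A (12, 19): total = 1702.1
  Site B (8, 9): total = 1067.3
  Site C (15, 13): total = 829.9
  Site D (5, 9): total = 1475.3
  Site E (7, 6): total = 1227.6
Minimum is at Site C with total 829.9 mi.

Site C, total 829.9 mi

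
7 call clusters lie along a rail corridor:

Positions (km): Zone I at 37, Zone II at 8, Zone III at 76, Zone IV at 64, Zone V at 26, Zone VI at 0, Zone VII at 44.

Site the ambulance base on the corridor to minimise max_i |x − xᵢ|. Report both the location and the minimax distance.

The 1-center on a line is the midpoint of the two extreme points: leftmost at 0, rightmost at 76.
Optimal location = (0 + 76)/2 = 38; maximum distance = (76 − 0)/2 = 38.

location 38, max distance 38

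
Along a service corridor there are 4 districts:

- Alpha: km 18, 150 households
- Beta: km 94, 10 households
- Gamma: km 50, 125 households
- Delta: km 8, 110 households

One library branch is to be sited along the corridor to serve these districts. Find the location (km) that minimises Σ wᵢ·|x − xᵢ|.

x = 18

For a sum of weighted absolute distances on a line, the optimum is the weighted median (not the mean). Total weight W = 395; half-weight = 197.5.
Sort by position and accumulate weight:
  km 8 (Delta, w=110) → cum 110
  km 18 (Alpha, w=150) → cum 260  ≥ 197.5 → median here
  km 50 (Gamma, w=125) → cum 385
  km 94 (Beta, w=10) → cum 395
Optimal location: km 18.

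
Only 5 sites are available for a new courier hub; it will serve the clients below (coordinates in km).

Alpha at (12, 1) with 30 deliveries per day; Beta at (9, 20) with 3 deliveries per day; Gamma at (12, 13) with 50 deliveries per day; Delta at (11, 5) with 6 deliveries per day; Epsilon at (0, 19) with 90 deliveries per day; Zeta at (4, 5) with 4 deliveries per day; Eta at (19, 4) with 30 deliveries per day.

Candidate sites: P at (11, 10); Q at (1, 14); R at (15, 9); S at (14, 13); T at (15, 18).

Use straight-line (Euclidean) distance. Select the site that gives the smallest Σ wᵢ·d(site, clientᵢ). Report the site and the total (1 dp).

P, total 2103.9 km

Total weighted distance at each candidate:
  P (11, 10): total = 2103.9
  Q (1, 14): total = 2288.5
  R (15, 9): total = 2439.3
  S (14, 13): total = 2273.0
  T (15, 18): total = 2767.9
Minimum is at P with total 2103.9 km.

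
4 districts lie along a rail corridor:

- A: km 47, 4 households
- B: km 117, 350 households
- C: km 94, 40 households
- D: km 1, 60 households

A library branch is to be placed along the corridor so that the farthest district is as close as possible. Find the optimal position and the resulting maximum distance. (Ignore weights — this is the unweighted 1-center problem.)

location 59, max distance 58

The 1-center on a line is the midpoint of the two extreme points: leftmost at 1, rightmost at 117.
Optimal location = (1 + 117)/2 = 59; maximum distance = (117 − 1)/2 = 58.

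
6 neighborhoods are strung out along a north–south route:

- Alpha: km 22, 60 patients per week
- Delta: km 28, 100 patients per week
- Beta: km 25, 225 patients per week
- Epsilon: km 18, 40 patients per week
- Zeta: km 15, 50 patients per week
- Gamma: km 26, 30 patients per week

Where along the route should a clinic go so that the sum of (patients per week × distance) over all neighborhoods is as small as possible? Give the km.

For a sum of weighted absolute distances on a line, the optimum is the weighted median (not the mean). Total weight W = 505; half-weight = 252.5.
Sort by position and accumulate weight:
  km 15 (Zeta, w=50) → cum 50
  km 18 (Epsilon, w=40) → cum 90
  km 22 (Alpha, w=60) → cum 150
  km 25 (Beta, w=225) → cum 375  ≥ 252.5 → median here
  km 26 (Gamma, w=30) → cum 405
  km 28 (Delta, w=100) → cum 505
Optimal location: km 25.

x = 25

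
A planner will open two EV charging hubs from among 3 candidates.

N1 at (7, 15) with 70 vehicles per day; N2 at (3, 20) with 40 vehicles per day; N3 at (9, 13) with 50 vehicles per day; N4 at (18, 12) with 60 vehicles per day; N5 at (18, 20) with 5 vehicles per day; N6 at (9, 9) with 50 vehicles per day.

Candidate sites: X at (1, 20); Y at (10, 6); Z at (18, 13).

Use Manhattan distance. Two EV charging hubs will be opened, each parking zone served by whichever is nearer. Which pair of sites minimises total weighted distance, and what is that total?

Evaluate every pair (each demand assigned to the nearer of the two):
  {X, Z}: total = 2045
  {X, Y}: total = 2375
  {Y, Z}: total = 2375
Best pair: {X, Z} with total 2045.

{X, Z}, total 2045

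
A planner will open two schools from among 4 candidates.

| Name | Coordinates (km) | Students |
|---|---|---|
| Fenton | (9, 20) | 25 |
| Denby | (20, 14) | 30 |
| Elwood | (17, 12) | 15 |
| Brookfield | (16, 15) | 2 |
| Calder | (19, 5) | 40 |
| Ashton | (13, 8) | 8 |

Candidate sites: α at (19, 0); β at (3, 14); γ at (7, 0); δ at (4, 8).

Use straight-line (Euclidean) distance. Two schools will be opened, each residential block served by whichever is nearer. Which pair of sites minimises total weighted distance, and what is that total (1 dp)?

{α, β}, total 1121.8

Evaluate every pair (each demand assigned to the nearer of the two):
  {α, β}: total = 1121.8
  {α, δ}: total = 1228.3
  {α, γ}: total = 1416.6
  {β, γ}: total = 1560.3
  {β, δ}: total = 1636.1
  {γ, δ}: total = 1661.4
Best pair: {α, β} with total 1121.8.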